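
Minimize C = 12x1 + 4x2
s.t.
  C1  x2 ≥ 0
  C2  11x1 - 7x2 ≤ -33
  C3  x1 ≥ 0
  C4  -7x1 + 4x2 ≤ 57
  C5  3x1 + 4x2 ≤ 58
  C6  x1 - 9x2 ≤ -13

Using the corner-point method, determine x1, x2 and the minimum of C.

x1 = 0, x2 = 33/7, minimum C = 132/7

At the optimal vertex, 11x1 - 7x2 = -33 and x1 = 0.
Solving simultaneously gives x1 = 0, x2 = 33/7.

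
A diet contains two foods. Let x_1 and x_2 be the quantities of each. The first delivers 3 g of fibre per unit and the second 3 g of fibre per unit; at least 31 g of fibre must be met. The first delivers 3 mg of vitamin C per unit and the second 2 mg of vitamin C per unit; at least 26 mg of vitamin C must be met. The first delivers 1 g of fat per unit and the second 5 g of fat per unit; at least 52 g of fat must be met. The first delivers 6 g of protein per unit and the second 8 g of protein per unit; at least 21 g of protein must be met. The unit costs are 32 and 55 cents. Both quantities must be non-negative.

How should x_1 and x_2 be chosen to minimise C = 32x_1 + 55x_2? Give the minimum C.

Feasible corners and C = 32x_1 + 55x_2:
  (0, 13) → C = 715
  (52, 0) → C = 1664
  (2, 10) → C = 614
The feasible region is unbounded (it extends along (0, 1), (1, 0)), but C strictly increases along every unbounded feasible direction, so there is no improving ray and the minimum is attained at a vertex.

The optimum lies where 3x_1 + 2x_2 = 26 and x_1 + 5x_2 = 52.
Solving simultaneously gives x_1 = 2, x_2 = 10.

x_1 = 2, x_2 = 10, minimum C = 614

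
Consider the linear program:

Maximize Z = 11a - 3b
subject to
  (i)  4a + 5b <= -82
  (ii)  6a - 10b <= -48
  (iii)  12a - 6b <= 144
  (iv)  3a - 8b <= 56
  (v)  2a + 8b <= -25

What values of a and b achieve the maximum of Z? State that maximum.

a = -106/7, b = -30/7, maximum Z = -1076/7

Feasible corners and Z = 11a - 3b:
  (-106/7, -30/7) → Z = -1076/7
  (-531/22, 32/11) → Z = -6033/22
  (-472/9, -80/3) → Z = -4472/9
The feasible region is unbounded (it extends along (-8, -3), (-4, 1)), but Z strictly decreases along every unbounded feasible direction, so there is no improving ray and the maximum is attained at a vertex.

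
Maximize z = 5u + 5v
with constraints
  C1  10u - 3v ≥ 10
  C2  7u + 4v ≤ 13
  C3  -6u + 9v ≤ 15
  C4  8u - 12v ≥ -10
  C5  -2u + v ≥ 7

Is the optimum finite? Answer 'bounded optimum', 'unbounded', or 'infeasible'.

The boundaries 10u - 3v = 10 and 7u + 4v = 13 meet at (79/61, 60/61), but that point violates -2u + v ≥ 7. Every candidate vertex is excluded by some other constraint, so the feasible region is empty.

infeasible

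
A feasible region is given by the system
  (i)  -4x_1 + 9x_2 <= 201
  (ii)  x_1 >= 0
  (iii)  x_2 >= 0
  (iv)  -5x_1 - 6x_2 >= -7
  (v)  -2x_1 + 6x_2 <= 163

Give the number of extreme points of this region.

3

Pairwise boundary intersections that survive every other constraint:
  (0, 0)
  (0, 7/6)
  (7/5, 0)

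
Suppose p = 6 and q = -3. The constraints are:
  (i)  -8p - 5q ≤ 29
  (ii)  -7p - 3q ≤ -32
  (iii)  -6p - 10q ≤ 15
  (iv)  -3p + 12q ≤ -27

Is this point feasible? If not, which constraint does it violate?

(i): -33 ≤ 29 ✓
(ii): -33 ≤ -32 ✓
(iii): -6 ≤ 15 ✓
(iv): -54 ≤ -27 ✓

feasible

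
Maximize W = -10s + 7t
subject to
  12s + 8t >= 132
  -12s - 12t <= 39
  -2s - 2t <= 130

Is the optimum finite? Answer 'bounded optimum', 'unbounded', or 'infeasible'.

From the feasible point (79/2, -171/4), moving in the direction (-8, 12) keeps every constraint satisfied while W increases without bound.

unbounded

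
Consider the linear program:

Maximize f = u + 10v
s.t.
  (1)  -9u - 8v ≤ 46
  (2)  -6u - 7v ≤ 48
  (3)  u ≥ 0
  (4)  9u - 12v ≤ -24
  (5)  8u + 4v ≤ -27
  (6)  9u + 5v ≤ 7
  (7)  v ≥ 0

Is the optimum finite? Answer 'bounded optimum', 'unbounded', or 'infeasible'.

The boundaries -9u - 8v = 46 and v = 0 meet at (-46/9, 0), but that point violates u ≥ 0. Every candidate vertex is excluded by some other constraint, so the feasible region is empty.

infeasible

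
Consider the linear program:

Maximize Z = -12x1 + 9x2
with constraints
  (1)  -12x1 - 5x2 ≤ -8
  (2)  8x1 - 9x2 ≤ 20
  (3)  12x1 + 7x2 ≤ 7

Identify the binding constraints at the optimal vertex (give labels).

Feasible corners and Z = -12x1 + 9x2:
  (43/37, -44/37) → Z = -912/37
  (7/8, -1/2) → Z = -15
  (203/164, -46/41) → Z = -1023/41

The maximum is at (7/8, -1/2). Substituting into each constraint, equality holds for (1) and (3); the remaining constraints have slack.

(1) and (3)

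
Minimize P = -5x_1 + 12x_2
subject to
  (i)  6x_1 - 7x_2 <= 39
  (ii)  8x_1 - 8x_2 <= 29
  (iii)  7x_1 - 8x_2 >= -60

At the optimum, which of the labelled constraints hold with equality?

Vertices and P = -5x_1 + 12x_2:
  (-109/8, -69/4) → P = -1111/8
  (-732, -633) → P = -3936
  (89, 683/8) → P = 1159/2

The minimum is at (-732, -633). Substituting into each constraint, equality holds for (i) and (iii); the remaining constraints have slack.

(i) and (iii)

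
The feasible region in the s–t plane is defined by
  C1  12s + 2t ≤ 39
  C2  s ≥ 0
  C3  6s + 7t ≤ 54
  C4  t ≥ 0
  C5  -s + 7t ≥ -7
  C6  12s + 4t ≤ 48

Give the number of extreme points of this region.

5

Intersecting each pair of boundary lines and keeping only the points that satisfy every inequality leaves:
  (13/4, 0)
  (5/2, 9/2)
  (0, 54/7)
  (0, 0)
  (2, 6)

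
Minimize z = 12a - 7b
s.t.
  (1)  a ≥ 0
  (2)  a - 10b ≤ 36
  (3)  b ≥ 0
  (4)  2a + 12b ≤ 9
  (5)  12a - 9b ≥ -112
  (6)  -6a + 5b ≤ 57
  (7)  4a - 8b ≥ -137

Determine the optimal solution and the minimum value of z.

a = 0, b = 3/4, minimum z = -21/4

Corner points and z = 12a - 7b:
  (0, 0) → z = 0
  (0, 3/4) → z = -21/4
  (9/2, 0) → z = 54

The optimum lies where a = 0 and 2a + 12b = 9.
Solving simultaneously gives a = 0, b = 3/4.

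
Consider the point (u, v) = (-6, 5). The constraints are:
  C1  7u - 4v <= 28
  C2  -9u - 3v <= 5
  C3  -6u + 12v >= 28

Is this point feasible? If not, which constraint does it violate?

not feasible — violates C2

Constraint C2: -9u - 3v = 39, which is not ≤ 5. All other constraints are satisfied.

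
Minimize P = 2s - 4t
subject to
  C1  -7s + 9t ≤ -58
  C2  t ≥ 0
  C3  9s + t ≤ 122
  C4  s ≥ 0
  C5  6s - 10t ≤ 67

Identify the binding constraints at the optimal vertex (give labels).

Feasible corners and P = 2s - 4t:
  (58/7, 0) → P = 116/7
  (289/22, 83/22) → P = 123/11
  (67/6, 0) → P = 67/3
  (429/32, 43/32) → P = 343/16

The minimum is at (289/22, 83/22). Substituting into each constraint, equality holds for C1 and C3; the remaining constraints have slack.

C1 and C3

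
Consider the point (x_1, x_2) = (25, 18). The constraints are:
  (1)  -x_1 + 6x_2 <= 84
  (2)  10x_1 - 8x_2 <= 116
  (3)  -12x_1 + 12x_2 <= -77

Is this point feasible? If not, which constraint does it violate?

feasible

(1): 83 ≤ 84 ✓
(2): 106 ≤ 116 ✓
(3): -84 ≤ -77 ✓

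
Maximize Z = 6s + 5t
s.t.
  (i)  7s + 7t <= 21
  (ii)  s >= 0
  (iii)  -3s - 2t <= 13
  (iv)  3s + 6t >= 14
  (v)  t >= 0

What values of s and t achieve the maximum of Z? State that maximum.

s = 4/3, t = 5/3, maximum Z = 49/3

Corner points and Z = 6s + 5t:
  (0, 3) → Z = 15
  (4/3, 5/3) → Z = 49/3
  (0, 7/3) → Z = 35/3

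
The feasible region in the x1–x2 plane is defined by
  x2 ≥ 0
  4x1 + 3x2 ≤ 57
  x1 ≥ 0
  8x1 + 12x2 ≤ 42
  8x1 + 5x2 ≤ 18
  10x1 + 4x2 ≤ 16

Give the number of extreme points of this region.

Intersecting each pair of boundary lines and keeping only the points that satisfy every inequality leaves:
  (0, 0)
  (8/5, 0)
  (0, 7/2)
  (3/28, 24/7)
  (4/9, 26/9)

5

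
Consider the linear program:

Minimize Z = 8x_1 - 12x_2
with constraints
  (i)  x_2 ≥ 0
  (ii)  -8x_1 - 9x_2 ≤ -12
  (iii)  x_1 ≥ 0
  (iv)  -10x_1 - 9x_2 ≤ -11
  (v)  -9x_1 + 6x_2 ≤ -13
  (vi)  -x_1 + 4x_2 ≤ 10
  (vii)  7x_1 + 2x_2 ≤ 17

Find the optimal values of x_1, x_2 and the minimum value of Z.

Extreme points and Z = 8x_1 - 12x_2:
  (3/2, 0) → Z = 12
  (17/7, 0) → Z = 136/7
  (63/43, 4/129) → Z = 488/43
  (32/15, 31/30) → Z = 14/3

At the optimal vertex, -9x_1 + 6x_2 = -13 and 7x_1 + 2x_2 = 17.
Solving simultaneously gives x_1 = 32/15, x_2 = 31/30.

x_1 = 32/15, x_2 = 31/30, minimum Z = 14/3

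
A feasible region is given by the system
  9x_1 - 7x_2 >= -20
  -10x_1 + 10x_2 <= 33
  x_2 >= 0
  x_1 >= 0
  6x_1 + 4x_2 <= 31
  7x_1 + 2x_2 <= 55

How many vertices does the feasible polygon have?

Of the 15 pairwise boundary intersections, those satisfying every inequality are:
  (31/20, 97/20)
  (0, 20/7)
  (89/50, 127/25)
  (0, 0)
  (31/6, 0)

5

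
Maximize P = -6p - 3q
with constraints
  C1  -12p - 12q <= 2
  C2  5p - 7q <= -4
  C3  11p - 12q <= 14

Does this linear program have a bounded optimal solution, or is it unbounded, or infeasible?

From the feasible point (-31/72, 19/72), moving in the direction (-12, 12) keeps every constraint satisfied while P increases without bound.

unbounded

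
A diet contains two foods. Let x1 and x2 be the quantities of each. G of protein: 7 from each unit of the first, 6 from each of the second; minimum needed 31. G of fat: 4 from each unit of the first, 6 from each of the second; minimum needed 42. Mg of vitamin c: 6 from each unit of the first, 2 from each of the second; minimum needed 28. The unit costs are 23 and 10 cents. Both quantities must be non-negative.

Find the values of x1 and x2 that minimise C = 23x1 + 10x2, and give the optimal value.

Vertices and C = 23x1 + 10x2:
  (0, 14) → C = 140
  (21/2, 0) → C = 483/2
  (3, 5) → C = 119
The feasible region is unbounded (it extends along (0, 1), (1, 0)), but C strictly increases along every unbounded feasible direction, so there is no improving ray and the minimum is attained at a vertex.

At the optimal vertex, 4x1 + 6x2 = 42 and 6x1 + 2x2 = 28.
Solving simultaneously gives x1 = 3, x2 = 5.

x1 = 3, x2 = 5, minimum C = 119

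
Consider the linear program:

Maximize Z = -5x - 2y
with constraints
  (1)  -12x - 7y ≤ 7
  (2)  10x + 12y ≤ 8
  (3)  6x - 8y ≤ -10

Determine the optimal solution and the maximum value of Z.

x = -70/37, y = 83/37, maximum Z = 184/37

Vertices and Z = -5x - 2y:
  (-70/37, 83/37) → Z = 184/37
  (-21/23, 13/23) → Z = 79/23
  (-7/19, 37/38) → Z = -2/19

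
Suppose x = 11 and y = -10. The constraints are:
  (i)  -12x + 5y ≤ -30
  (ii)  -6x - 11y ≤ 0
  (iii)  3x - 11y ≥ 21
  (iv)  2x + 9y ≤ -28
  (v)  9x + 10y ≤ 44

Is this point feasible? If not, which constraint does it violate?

not feasible — violates (ii)

Constraint (ii): -6x - 11y = 44, which is not ≤ 0. All other constraints are satisfied.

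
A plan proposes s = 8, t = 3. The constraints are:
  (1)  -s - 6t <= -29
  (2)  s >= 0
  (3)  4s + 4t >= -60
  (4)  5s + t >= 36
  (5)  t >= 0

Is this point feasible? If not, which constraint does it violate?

not feasible — violates (1)

Constraint (1): -s - 6t = -26, which is not ≤ -29. All other constraints are satisfied.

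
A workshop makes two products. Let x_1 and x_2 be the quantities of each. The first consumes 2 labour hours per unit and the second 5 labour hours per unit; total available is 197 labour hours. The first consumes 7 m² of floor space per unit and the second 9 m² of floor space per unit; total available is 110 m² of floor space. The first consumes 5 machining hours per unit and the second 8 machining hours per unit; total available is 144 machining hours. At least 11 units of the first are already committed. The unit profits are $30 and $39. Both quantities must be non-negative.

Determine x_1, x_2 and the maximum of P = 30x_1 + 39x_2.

x_1 = 11, x_2 = 11/3, maximum P = 473

Vertices and P = 30x_1 + 39x_2:
  (110/7, 0) → P = 3300/7
  (11, 0) → P = 330
  (11, 11/3) → P = 473

At the optimal vertex, 7x_1 + 9x_2 = 110 and x_1 = 11.
Solving simultaneously gives x_1 = 11, x_2 = 11/3.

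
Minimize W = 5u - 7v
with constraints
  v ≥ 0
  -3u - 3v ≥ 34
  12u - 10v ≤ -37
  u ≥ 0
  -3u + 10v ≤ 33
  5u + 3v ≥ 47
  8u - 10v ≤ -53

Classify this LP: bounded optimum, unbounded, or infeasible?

The boundaries 5u + 3v = 47 and 8u - 10v = -53 meet at (311/74, 641/74), but that point violates -3u - 3v ≥ 34. Every candidate vertex is excluded by some other constraint, so the feasible region is empty.

infeasible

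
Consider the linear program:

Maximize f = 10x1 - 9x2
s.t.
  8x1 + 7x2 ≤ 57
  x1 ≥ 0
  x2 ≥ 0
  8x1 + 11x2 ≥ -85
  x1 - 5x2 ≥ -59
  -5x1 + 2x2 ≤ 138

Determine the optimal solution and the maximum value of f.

Vertices and f = 10x1 - 9x2:
  (0, 57/7) → f = -513/7
  (57/8, 0) → f = 285/4
  (0, 0) → f = 0

x1 = 57/8, x2 = 0, maximum f = 285/4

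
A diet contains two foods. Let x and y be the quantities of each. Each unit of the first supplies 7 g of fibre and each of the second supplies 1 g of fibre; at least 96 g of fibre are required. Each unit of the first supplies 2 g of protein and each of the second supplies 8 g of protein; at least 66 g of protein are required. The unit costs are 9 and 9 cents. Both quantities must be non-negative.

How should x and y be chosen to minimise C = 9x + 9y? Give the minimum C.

x = 13, y = 5, minimum C = 162

Feasible corners and C = 9x + 9y:
  (0, 96) → C = 864
  (33, 0) → C = 297
  (13, 5) → C = 162
The feasible region is unbounded (it extends along (0, 1), (1, 0)), but C strictly increases along every unbounded feasible direction, so there is no improving ray and the minimum is attained at a vertex.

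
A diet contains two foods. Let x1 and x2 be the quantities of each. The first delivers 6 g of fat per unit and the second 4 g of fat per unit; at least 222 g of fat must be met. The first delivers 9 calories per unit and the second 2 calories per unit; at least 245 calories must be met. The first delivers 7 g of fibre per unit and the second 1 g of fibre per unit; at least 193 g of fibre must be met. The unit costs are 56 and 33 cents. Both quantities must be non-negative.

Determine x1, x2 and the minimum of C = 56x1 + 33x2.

Corner points and C = 56x1 + 33x2:
  (0, 193) → C = 6369
  (37, 0) → C = 2072
  (25, 18) → C = 1994
The feasible region is unbounded (it extends along (0, 1), (1, 0)), but C strictly increases along every unbounded feasible direction, so there is no improving ray and the minimum is attained at a vertex.

At the optimal vertex, 6x1 + 4x2 = 222 and 7x1 + x2 = 193.
Solving simultaneously gives x1 = 25, x2 = 18.

x1 = 25, x2 = 18, minimum C = 1994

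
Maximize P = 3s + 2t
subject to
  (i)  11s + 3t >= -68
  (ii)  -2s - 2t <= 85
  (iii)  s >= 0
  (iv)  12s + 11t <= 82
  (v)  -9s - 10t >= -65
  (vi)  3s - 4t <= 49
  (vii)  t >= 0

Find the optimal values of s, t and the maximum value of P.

Corner points and P = 3s + 2t:
  (0, 13/2) → P = 13
  (0, 0) → P = 0
  (5, 2) → P = 19
  (41/6, 0) → P = 41/2

The binding constraints are 12s + 11t = 82 and t = 0.
Solving simultaneously gives s = 41/6, t = 0.

s = 41/6, t = 0, maximum P = 41/2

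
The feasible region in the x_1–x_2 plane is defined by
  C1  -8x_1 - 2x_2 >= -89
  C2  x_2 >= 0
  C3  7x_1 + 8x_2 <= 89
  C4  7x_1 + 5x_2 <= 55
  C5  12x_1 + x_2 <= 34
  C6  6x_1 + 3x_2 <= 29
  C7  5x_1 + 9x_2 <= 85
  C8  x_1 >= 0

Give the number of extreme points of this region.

Intersecting each pair of boundary lines and keeping only the points that satisfy every inequality leaves:
  (17/6, 0)
  (0, 0)
  (73/30, 24/5)
  (2/13, 365/39)
  (0, 85/9)

5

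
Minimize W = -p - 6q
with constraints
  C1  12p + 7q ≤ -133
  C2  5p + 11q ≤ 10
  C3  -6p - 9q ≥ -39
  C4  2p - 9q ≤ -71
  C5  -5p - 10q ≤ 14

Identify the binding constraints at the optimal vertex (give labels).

Vertices and W = -p - 6q:
  (-1533/97, 785/97) → W = -3177/97
  (-1232/85, 497/85) → W = -350/17
  (-254/5, 24) → W = -466/5

The minimum is at (-254/5, 24). Substituting into each constraint, equality holds for C2 and C5; the remaining constraints have slack.

C2 and C5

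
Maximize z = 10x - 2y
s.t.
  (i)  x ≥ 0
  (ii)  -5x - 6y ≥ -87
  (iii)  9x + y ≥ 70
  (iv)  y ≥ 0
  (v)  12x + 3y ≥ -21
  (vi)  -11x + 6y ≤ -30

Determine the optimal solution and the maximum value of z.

x = 87/5, y = 0, maximum z = 174

Feasible corners and z = 10x - 2y:
  (87/5, 0) → z = 174
  (117/16, 269/32) → z = 901/16
  (70/9, 0) → z = 700/9
  (90/13, 100/13) → z = 700/13

The optimum lies where -5x - 6y = -87 and y = 0.
Solving simultaneously gives x = 87/5, y = 0.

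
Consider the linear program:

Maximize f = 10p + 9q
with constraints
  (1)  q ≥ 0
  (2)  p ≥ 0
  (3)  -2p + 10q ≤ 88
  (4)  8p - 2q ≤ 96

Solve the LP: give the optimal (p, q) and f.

Feasible corners and f = 10p + 9q:
  (0, 0) → f = 0
  (12, 0) → f = 120
  (0, 44/5) → f = 396/5
  (284/19, 224/19) → f = 4856/19

p = 284/19, q = 224/19, maximum f = 4856/19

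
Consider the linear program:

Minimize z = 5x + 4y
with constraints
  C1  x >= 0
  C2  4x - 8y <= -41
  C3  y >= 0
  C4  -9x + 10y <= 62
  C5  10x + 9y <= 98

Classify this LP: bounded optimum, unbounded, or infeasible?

Extreme points and z = 5x + 4y:
  (0, 41/8) → z = 41/2
  (0, 31/5) → z = 124/5
  (415/116, 401/58) → z = 5283/116
  (422/181, 1502/181) → z = 8118/181
The feasible region has finitely many vertices and no improving ray; the minimum is 41/2 at (0, 41/8).

bounded optimum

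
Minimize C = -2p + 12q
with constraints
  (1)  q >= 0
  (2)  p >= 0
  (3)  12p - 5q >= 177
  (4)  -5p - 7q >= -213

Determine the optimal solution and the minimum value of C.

p = 213/5, q = 0, minimum C = -426/5

Corner points and C = -2p + 12q:
  (59/4, 0) → C = -59/2
  (213/5, 0) → C = -426/5
  (2304/109, 1671/109) → C = 15444/109

The optimum lies where q = 0 and -5p - 7q = -213.
Solving simultaneously gives p = 213/5, q = 0.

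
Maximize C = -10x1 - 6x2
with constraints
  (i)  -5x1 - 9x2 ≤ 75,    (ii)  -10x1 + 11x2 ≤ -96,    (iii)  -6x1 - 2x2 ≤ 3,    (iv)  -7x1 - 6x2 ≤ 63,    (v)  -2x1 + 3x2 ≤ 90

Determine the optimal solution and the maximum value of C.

x1 = 123/44, x2 = -435/44, maximum C = 345/11

Vertices and C = -10x1 - 6x2:
  (123/44, -435/44) → C = 345/11
  (159/86, -303/43) → C = 1023/43
  (639/4, 273/2) → C = -4833/2
The feasible region is unbounded (it extends along (9, -5), (3, 2)), but C strictly decreases along every unbounded feasible direction, so there is no improving ray and the maximum is attained at a vertex.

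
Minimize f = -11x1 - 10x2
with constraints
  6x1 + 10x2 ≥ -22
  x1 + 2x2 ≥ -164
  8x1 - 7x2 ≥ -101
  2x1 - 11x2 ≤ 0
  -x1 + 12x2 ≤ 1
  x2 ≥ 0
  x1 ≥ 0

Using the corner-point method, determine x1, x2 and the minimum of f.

Corner points and f = -11x1 - 10x2:
  (11/13, 2/13) → f = -141/13
  (0, 0) → f = 0
  (0, 1/12) → f = -5/6

x1 = 11/13, x2 = 2/13, minimum f = -141/13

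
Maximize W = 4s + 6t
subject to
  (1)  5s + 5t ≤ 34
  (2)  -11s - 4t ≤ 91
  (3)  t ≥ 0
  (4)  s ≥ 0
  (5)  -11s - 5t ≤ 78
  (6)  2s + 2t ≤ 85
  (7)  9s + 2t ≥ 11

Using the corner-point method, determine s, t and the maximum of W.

At the optimal vertex, 5s + 5t = 34 and s = 0.
Solving simultaneously gives s = 0, t = 34/5.

s = 0, t = 34/5, maximum W = 204/5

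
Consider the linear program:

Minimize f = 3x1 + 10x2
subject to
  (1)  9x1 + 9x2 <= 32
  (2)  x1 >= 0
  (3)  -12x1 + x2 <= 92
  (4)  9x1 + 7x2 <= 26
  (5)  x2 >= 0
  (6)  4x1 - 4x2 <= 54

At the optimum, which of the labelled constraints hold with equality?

Vertices and f = 3x1 + 10x2:
  (0, 32/9) → f = 320/9
  (5/9, 3) → f = 95/3
  (0, 0) → f = 0
  (26/9, 0) → f = 26/3

The minimum is at (0, 0). Substituting into each constraint, equality holds for (2) and (5); the remaining constraints have slack.

(2) and (5)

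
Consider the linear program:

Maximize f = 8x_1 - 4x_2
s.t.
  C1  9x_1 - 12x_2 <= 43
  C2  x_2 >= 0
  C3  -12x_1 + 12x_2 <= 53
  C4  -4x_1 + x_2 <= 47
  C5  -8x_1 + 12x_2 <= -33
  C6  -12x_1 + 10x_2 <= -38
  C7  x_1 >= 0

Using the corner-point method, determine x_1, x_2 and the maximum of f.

Vertices and f = 8x_1 - 4x_2:
  (43/9, 0) → f = 344/9
  (10, 47/12) → f = 193/3
  (33/8, 0) → f = 33

x_1 = 10, x_2 = 47/12, maximum f = 193/3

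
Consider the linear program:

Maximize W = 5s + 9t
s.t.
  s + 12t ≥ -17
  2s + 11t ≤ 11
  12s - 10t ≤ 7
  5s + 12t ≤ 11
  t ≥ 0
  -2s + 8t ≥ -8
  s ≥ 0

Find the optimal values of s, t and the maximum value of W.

s = 1, t = 1/2, maximum W = 19/2

Feasible corners and W = 5s + 9t:
  (1, 1/2) → W = 19/2
  (7/12, 0) → W = 35/12
  (0, 11/12) → W = 33/4
  (0, 0) → W = 0

The binding constraints are 12s - 10t = 7 and 5s + 12t = 11.
Solving simultaneously gives s = 1, t = 1/2.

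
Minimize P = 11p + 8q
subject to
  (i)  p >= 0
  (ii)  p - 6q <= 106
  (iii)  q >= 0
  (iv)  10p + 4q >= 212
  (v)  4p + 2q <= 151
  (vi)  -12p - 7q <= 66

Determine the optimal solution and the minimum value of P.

Extreme points and P = 11p + 8q:
  (0, 53) → P = 424
  (0, 151/2) → P = 604
  (106/5, 0) → P = 1166/5
  (151/4, 0) → P = 1661/4

p = 106/5, q = 0, minimum P = 1166/5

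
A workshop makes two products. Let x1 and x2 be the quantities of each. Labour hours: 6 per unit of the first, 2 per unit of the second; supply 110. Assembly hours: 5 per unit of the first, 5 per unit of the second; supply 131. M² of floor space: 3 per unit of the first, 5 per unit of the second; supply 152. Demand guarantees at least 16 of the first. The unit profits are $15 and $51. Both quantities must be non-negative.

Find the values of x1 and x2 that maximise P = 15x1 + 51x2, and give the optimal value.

Extreme points and P = 15x1 + 51x2:
  (55/3, 0) → P = 275
  (16, 0) → P = 240
  (16, 7) → P = 597

x1 = 16, x2 = 7, maximum P = 597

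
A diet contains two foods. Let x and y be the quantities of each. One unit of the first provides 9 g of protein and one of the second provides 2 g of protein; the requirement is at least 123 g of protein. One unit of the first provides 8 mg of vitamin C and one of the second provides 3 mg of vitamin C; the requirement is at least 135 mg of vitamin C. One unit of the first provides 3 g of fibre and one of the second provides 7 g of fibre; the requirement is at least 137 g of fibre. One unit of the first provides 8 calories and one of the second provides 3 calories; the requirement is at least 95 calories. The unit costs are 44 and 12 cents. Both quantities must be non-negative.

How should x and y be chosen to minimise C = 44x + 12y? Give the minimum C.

Feasible corners and C = 44x + 12y:
  (0, 123/2) → C = 738
  (137/3, 0) → C = 6028/3
  (9, 21) → C = 648
  (534/47, 691/47) → C = 31788/47
The feasible region is unbounded (it extends along (0, 1), (1, 0)), but C strictly increases along every unbounded feasible direction, so there is no improving ray and the minimum is attained at a vertex.

x = 9, y = 21, minimum C = 648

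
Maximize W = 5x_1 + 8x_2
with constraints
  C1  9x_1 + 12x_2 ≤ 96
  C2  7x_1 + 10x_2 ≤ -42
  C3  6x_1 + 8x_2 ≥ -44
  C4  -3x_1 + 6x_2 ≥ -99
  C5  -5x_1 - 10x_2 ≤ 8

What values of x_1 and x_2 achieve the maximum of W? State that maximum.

x_1 = -26, x_2 = 14, maximum W = -18

Vertices and W = 5x_1 + 8x_2:
  (-26, 14) → W = -18
  (-17, 77/10) → W = -117/5
  (-94/5, 43/5) → W = -126/5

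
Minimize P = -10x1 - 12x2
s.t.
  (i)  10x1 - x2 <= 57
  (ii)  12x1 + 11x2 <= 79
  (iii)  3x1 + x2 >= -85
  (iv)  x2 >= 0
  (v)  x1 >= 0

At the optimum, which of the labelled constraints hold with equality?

Corner points and P = -10x1 - 12x2:
  (353/61, 53/61) → P = -4166/61
  (57/10, 0) → P = -57
  (0, 79/11) → P = -948/11
  (0, 0) → P = 0

The minimum is at (0, 79/11). Substituting into each constraint, equality holds for (ii) and (v); the remaining constraints have slack.

(ii) and (v)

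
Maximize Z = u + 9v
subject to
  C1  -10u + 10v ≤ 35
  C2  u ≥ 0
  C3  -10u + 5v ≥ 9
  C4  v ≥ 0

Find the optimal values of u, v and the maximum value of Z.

Corner points and Z = u + 9v:
  (0, 7/2) → Z = 63/2
  (17/10, 26/5) → Z = 97/2
  (0, 9/5) → Z = 81/5

u = 17/10, v = 26/5, maximum Z = 97/2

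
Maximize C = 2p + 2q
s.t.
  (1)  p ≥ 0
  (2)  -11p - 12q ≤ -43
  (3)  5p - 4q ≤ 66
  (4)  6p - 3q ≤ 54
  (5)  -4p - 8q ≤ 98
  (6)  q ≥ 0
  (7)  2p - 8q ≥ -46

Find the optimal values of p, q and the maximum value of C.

p = 95/7, q = 64/7, maximum C = 318/7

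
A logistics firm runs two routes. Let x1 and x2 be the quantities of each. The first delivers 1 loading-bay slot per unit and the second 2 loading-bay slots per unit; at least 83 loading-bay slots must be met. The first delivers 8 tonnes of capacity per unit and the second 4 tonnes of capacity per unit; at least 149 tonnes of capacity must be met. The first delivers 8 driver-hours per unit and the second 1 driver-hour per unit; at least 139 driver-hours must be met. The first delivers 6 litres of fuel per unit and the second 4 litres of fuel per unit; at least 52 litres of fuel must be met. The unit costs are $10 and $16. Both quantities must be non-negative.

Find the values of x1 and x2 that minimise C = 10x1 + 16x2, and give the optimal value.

x1 = 13, x2 = 35, minimum C = 690

Extreme points and C = 10x1 + 16x2:
  (0, 139) → C = 2224
  (83, 0) → C = 830
  (13, 35) → C = 690
The feasible region is unbounded (it extends along (0, 1), (1, 0)), but C strictly increases along every unbounded feasible direction, so there is no improving ray and the minimum is attained at a vertex.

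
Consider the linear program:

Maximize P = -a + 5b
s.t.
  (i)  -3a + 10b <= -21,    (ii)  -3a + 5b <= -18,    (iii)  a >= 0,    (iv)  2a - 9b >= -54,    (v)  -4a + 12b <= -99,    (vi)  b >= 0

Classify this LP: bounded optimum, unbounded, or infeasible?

From the feasible point (513/4, 69/2), moving in the direction (9, 2) keeps every constraint satisfied while P increases without bound.

unbounded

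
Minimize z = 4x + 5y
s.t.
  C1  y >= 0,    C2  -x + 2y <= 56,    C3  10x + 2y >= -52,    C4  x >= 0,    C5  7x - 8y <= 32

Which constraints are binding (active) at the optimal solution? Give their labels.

Extreme points and z = 4x + 5y:
  (0, 0) → z = 0
  (32/7, 0) → z = 128/7
  (0, 28) → z = 140
  (256/3, 212/3) → z = 2084/3

The minimum is at (0, 0). Substituting into each constraint, equality holds for C1 and C4; the remaining constraints have slack.

C1 and C4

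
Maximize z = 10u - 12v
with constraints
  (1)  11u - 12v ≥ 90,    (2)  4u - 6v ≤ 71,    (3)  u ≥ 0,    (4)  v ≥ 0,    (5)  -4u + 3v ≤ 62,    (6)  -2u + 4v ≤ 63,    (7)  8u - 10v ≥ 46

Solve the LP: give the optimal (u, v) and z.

u = 331/2, v = 197/2, maximum z = 473

Feasible corners and z = 10u - 12v:
  (90/11, 0) → z = 900/11
  (174/7, 107/7) → z = 456/7
  (71/4, 0) → z = 355/2
  (331/2, 197/2) → z = 473
  (407/6, 149/3) → z = 247/3

At the optimal vertex, 4u - 6v = 71 and -2u + 4v = 63.
Solving simultaneously gives u = 331/2, v = 197/2.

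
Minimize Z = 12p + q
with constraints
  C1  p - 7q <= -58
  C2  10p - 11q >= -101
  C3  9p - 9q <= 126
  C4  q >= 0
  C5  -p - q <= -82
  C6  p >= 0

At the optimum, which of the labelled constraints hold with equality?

Extreme points and Z = 12p + q:
  (255, 241) → Z = 3301
  (267/7, 307/7) → Z = 3511/7
  (48, 34) → Z = 610

The minimum is at (267/7, 307/7). Substituting into each constraint, equality holds for C2 and C5; the remaining constraints have slack.

C2 and C5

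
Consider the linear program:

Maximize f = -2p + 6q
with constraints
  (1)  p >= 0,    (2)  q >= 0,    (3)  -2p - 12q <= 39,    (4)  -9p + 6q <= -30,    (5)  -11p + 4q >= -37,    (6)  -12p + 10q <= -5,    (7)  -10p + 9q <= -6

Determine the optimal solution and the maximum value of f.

Vertices and f = -2p + 6q:
  (10/3, 0) → f = -20/3
  (37/11, 0) → f = -74/11
  (17/5, 1/10) → f = -31/5

p = 17/5, q = 1/10, maximum f = -31/5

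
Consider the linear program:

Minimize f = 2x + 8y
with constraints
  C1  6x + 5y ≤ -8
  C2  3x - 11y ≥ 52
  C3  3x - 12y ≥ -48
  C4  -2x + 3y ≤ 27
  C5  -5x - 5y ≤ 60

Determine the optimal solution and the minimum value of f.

x = 52, y = -64, minimum f = -408

Feasible corners and f = 2x + 8y:
  (172/81, -112/27) → f = -2344/81
  (52, -64) → f = -408
  (-40/7, -44/7) → f = -432/7

The binding constraints are 6x + 5y = -8 and -5x - 5y = 60.
Solving simultaneously gives x = 52, y = -64.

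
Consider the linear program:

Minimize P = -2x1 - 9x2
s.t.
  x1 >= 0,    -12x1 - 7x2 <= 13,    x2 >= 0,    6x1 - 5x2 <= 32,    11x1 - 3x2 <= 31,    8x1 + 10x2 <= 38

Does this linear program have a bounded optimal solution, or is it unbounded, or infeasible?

bounded optimum

Corner points and P = -2x1 - 9x2:
  (0, 0) → P = 0
  (0, 19/5) → P = -171/5
  (31/11, 0) → P = -62/11
  (212/67, 85/67) → P = -1189/67
The feasible region has finitely many vertices and no improving ray; the minimum is -171/5 at (0, 19/5).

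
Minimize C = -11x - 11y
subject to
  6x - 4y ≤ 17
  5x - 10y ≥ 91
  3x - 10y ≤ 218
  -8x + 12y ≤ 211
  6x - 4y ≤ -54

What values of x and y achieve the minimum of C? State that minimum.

x = -113/5, y = -102/5, minimum C = 473

Vertices and C = -11x - 11y:
  (-127/2, -817/20) → C = 22957/20
  (-113/5, -102/5) → C = 473
  (-353/12, -245/8) → C = 15851/24

The optimum lies where 5x - 10y = 91 and 6x - 4y = -54.
Solving simultaneously gives x = -113/5, y = -102/5.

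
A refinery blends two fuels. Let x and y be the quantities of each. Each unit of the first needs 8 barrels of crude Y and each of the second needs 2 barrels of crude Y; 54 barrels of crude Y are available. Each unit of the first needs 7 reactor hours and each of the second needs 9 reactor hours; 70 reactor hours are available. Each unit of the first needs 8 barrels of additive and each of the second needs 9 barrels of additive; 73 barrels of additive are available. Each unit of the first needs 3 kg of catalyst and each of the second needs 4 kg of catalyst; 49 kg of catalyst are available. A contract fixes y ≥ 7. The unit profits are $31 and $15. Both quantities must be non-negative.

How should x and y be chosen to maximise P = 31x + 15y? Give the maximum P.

Extreme points and P = 31x + 15y:
  (0, 70/9) → P = 350/3
  (0, 7) → P = 105
  (1, 7) → P = 136

x = 1, y = 7, maximum P = 136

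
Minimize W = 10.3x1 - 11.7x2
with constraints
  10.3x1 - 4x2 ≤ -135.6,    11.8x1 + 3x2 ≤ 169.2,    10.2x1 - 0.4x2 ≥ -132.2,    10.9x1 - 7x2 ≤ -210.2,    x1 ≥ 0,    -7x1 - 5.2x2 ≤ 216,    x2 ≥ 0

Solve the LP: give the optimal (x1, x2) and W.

Feasible corners and W = 10.3x1 - 11.7x2:
  (2700/781, 167142/3905) → W = -825687/1775
  (0, 339/10) → W = -39663/100
  (0, 282/5) → W = -16497/25

x1 = 0, x2 = 56.4, minimum W = -659.88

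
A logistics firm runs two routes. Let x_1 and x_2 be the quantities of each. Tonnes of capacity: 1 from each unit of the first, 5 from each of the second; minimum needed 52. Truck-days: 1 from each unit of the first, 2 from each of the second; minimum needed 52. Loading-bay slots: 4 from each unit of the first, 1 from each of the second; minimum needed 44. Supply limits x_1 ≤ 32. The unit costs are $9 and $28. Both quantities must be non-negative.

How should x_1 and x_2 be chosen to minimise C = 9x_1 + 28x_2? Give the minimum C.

x_1 = 32, x_2 = 10, minimum C = 568

The feasible region is unbounded (it extends along (0, 1)), but C strictly increases along every unbounded feasible direction, so there is no improving ray and the minimum is attained at a vertex.

The optimum lies where x_1 + 2x_2 = 52 and x_1 = 32.
Solving simultaneously gives x_1 = 32, x_2 = 10.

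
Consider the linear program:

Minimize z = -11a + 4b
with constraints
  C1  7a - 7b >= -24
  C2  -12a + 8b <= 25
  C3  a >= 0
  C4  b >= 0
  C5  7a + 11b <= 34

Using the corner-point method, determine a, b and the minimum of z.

a = 34/7, b = 0, minimum z = -374/7

Feasible corners and z = -11a + 4b:
  (0, 0) → z = 0
  (0, 34/11) → z = 136/11
  (34/7, 0) → z = -374/7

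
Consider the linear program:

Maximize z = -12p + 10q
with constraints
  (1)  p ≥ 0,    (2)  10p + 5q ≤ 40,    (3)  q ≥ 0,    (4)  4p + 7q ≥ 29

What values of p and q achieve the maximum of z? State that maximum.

p = 0, q = 8, maximum z = 80

Feasible corners and z = -12p + 10q:
  (0, 8) → z = 80
  (0, 29/7) → z = 290/7
  (27/10, 13/5) → z = -32/5

At the optimal vertex, p = 0 and 10p + 5q = 40.
Solving simultaneously gives p = 0, q = 8.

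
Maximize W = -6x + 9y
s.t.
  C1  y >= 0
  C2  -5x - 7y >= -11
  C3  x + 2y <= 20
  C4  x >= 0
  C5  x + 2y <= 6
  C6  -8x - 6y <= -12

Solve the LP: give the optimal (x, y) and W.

x = 9/13, y = 14/13, maximum W = 72/13

Vertices and W = -6x + 9y:
  (11/5, 0) → W = -66/5
  (3/2, 0) → W = -9
  (9/13, 14/13) → W = 72/13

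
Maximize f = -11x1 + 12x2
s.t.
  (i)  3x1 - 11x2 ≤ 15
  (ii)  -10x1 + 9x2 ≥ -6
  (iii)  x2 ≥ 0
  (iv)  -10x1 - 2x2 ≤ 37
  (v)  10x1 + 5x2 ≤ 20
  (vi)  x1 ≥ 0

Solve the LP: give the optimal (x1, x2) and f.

x1 = 0, x2 = 4, maximum f = 48

Extreme points and f = -11x1 + 12x2:
  (3/5, 0) → f = -33/5
  (3/2, 1) → f = -9/2
  (0, 0) → f = 0
  (0, 4) → f = 48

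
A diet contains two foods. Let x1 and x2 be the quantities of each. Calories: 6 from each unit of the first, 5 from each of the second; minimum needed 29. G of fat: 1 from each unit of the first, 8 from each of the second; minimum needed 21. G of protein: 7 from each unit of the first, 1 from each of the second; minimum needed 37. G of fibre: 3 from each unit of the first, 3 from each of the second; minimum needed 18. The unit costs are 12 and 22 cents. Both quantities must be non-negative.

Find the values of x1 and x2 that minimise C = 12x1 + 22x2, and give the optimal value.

The feasible region is unbounded (it extends along (0, 1), (1, 0)), but C strictly increases along every unbounded feasible direction, so there is no improving ray and the minimum is attained at a vertex.

At the optimal vertex, x1 + 8x2 = 21 and 7x1 + x2 = 37.
Solving simultaneously gives x1 = 5, x2 = 2.

x1 = 5, x2 = 2, minimum C = 104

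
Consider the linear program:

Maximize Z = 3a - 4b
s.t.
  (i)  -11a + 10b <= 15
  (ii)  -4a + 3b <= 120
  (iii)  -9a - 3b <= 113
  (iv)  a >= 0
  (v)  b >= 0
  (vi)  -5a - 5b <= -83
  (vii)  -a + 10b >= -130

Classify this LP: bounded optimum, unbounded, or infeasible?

From the feasible point (151/21, 988/105), moving in the direction (10, 1) keeps every constraint satisfied while Z increases without bound.

unbounded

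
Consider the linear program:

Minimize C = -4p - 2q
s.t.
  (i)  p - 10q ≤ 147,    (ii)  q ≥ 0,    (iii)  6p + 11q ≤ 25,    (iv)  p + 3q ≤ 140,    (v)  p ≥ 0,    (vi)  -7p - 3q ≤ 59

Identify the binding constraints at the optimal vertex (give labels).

(ii) and (iii)

Extreme points and C = -4p - 2q:
  (25/6, 0) → C = -50/3
  (0, 0) → C = 0
  (0, 25/11) → C = -50/11

The minimum is at (25/6, 0). Substituting into each constraint, equality holds for (ii) and (iii); the remaining constraints have slack.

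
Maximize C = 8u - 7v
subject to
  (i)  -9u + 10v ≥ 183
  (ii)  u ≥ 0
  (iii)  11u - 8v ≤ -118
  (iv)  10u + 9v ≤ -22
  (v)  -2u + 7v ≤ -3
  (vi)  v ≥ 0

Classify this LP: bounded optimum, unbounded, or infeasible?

The boundaries -2u + 7v = -3 and v = 0 meet at (3/2, 0), but that point violates -9u + 10v ≥ 183. Every candidate vertex is excluded by some other constraint, so the feasible region is empty.

infeasible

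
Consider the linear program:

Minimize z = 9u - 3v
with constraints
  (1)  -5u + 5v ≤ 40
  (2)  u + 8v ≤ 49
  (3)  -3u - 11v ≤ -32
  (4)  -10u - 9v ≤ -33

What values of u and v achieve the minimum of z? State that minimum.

u = -39/19, v = 113/19, minimum z = -690/19

Extreme points and z = 9u - 3v:
  (-5/3, 19/3) → z = -34
  (-39/19, 113/19) → z = -690/19
  (75/83, 221/83) → z = 12/83
The feasible region is unbounded (it extends along (8, -1), (11, -3)), but z strictly increases along every unbounded feasible direction, so there is no improving ray and the minimum is attained at a vertex.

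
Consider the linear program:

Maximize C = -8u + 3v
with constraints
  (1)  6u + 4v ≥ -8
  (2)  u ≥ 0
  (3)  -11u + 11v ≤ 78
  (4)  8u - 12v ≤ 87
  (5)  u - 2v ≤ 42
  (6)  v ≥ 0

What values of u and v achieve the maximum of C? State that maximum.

u = 0, v = 78/11, maximum C = 234/11

Extreme points and C = -8u + 3v:
  (0, 78/11) → C = 234/11
  (0, 0) → C = 0
  (87/8, 0) → C = -87
The feasible region is unbounded (it extends along (3, 2), (1, 1)), but C strictly decreases along every unbounded feasible direction, so there is no improving ray and the maximum is attained at a vertex.

The binding constraints are u = 0 and -11u + 11v = 78.
Solving simultaneously gives u = 0, v = 78/11.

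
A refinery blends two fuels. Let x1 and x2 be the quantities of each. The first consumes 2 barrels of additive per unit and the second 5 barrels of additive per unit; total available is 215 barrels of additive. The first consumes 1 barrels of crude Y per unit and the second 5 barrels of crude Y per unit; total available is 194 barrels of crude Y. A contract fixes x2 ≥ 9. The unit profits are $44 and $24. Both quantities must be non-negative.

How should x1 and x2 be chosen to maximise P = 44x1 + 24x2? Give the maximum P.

x1 = 85, x2 = 9, maximum P = 3956

Feasible corners and P = 44x1 + 24x2:
  (0, 194/5) → P = 4656/5
  (0, 9) → P = 216
  (21, 173/5) → P = 8772/5
  (85, 9) → P = 3956

The binding constraints are 2x1 + 5x2 = 215 and x2 = 9.
Solving simultaneously gives x1 = 85, x2 = 9.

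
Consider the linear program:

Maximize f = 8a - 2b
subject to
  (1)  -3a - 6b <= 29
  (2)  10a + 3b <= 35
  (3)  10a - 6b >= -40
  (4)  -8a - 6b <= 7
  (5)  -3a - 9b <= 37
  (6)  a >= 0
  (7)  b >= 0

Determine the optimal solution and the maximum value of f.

Corner points and f = 8a - 2b:
  (1, 25/3) → f = -26/3
  (7/2, 0) → f = 28
  (0, 20/3) → f = -40/3
  (0, 0) → f = 0

a = 7/2, b = 0, maximum f = 28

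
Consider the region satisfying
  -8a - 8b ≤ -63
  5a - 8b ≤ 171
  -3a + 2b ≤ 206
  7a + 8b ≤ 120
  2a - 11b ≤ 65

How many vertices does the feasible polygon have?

Of the 10 pairwise boundary intersections, those satisfying every inequality are:
  (-761/20, 1837/40)
  (1213/104, -197/52)
  (-704/19, 901/19)
  (1840/93, -215/93)

4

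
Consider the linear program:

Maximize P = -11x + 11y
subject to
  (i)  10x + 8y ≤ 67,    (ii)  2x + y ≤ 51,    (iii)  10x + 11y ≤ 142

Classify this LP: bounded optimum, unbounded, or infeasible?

From the feasible point (341/6, -188/3), moving in the direction (-11, 10) keeps every constraint satisfied while P increases without bound.

unbounded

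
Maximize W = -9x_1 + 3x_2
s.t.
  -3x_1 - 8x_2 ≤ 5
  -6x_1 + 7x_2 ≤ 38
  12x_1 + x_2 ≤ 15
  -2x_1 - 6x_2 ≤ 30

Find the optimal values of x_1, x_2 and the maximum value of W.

Corner points and W = -9x_1 + 3x_2:
  (-113/23, 28/23) → W = 1101/23
  (125/93, -35/31) → W = -480/31
  (67/90, 91/15) → W = 23/2

The binding constraints are -3x_1 - 8x_2 = 5 and -6x_1 + 7x_2 = 38.
Solving simultaneously gives x_1 = -113/23, x_2 = 28/23.

x_1 = -113/23, x_2 = 28/23, maximum W = 1101/23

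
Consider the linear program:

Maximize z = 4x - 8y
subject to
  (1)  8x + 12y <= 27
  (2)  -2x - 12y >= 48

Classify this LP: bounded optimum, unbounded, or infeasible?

unbounded

From the feasible point (25/2, -73/12), moving in the direction (12, -8) keeps every constraint satisfied while z increases without bound.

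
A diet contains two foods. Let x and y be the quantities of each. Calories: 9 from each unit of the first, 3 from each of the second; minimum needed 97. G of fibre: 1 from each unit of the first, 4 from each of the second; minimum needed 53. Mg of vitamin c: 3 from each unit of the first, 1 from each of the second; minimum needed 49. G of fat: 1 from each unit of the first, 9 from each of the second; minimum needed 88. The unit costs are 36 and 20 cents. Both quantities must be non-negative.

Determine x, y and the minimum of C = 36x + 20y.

x = 13, y = 10, minimum C = 668

The feasible region is unbounded (it extends along (0, 1), (1, 0)), but C strictly increases along every unbounded feasible direction, so there is no improving ray and the minimum is attained at a vertex.

The binding constraints are x + 4y = 53 and 3x + y = 49.
Solving simultaneously gives x = 13, y = 10.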